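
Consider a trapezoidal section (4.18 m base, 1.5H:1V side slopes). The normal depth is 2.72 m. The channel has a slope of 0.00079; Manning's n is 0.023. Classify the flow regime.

With bottom width b = 4.18 m and side slope z = 1.5: A = (b + zy)y = (4.18 + 1.5×2.72)×2.72 = 22.47 m²; P = b + 2y√(1+z²) = 4.18 + 2×2.72×1.803 = 13.99 m.
Hydraulic radius R = A/P = 22.47/13.99 = 1.606 m.
V = (1/n) R^(2/3) √S = (1/0.023) × 1.606^(2/3) × √0.00079 = 1.676 m/s. Hydraulic depth D_h = A/T = 22.47/12.34 = 1.821 m.
Froude number Fr = V/√(g·D_h) = 1.676/√(9.81×1.821) = 0.397, which is less than 1, so the flow is subcritical.

subcritical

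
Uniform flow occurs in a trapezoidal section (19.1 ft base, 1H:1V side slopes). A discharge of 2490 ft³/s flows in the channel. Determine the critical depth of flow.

At critical depth, Q² T / (g A³) = 1, i.e. A³/T = Q²/g = 2490²/32.2 = 192500.
At y = 8.57 ft: A³/T = 367900 — high.
At y = 6.32 ft: A³/T = 130600 — low.
At y = 7.09 ft: A³/T = 192400 — ≈ 192500.

y_c = 7.09 ft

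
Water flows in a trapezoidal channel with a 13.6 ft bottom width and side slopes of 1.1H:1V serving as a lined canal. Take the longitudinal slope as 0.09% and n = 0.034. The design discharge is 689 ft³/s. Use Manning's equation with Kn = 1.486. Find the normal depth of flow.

y_n = 8.13 ft

Manning's equation rearranged: A R^(2/3) = nQ / (1.486·√S) = 0.034 × 689 / (1.486 × √0.0009) = 525.5.
At y = 10.2 ft: A R^(2/3) = 813.8 — too large.
At y = 6.65 ft: A R^(2/3) = 360.2 — too small.
At y = 8.13 ft: A R^(2/3) = 525.3 — ≈ 525.5.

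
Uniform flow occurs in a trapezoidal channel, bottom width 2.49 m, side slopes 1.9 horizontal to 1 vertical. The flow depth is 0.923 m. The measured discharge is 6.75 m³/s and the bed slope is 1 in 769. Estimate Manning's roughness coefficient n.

n = 0.015

With bottom width b = 2.49 m and side slope z = 1.9: A = (b + zy)y = (2.49 + 1.9×0.923)×0.923 = 3.917 m²; P = b + 2y√(1+z²) = 2.49 + 2×0.923×2.147 = 6.454 m.
Hydraulic radius R = A/P = 3.917/6.454 = 0.6069 m.
Rearranging Manning's equation: n = (1/Q) A R^(2/3) S^(1/2) = (1/6.75) × 3.917 × 0.6069^(2/3) × √0.0013 = 0.015.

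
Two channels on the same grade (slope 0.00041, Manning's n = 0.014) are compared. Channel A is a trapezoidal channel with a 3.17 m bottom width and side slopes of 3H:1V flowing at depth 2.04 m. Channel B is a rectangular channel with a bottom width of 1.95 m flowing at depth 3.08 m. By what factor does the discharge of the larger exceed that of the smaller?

4.3

Channel A: With bottom width b = 3.17 m and side slope z = 3: A = (b + zy)y = (3.17 + 3×2.04)×2.04 = 18.95 m²; P = b + 2y√(1+z²) = 3.17 + 2×2.04×3.162 = 16.07 m. Hydraulic radius R = A/P = 18.95/16.07 = 1.179 m. Q_A = (1/0.014)·18.95·1.179^(2/3)·√0.00041 = 30.59 m³/s.
Channel B: Flow area A = b·y = 1.95 × 3.08 = 6.006 m². Wetted perimeter P = b + 2y = 1.95 + 2×3.08 = 8.11 m. Hydraulic radius R = A/P = 6.006/8.11 = 0.7406 m. Q_B = (1/0.014)·6.006·0.7406^(2/3)·√0.00041 = 7.11 m³/s.
The larger discharge is 30.59 m³/s and the smaller is 7.11 m³/s; the ratio is 4.3.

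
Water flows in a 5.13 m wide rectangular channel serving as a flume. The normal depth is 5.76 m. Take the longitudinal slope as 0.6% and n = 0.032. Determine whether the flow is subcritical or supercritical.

subcritical

Flow area A = b·y = 5.13 × 5.76 = 29.55 m². Wetted perimeter P = b + 2y = 5.13 + 2×5.76 = 16.65 m.
Hydraulic radius R = A/P = 29.55/16.65 = 1.775 m.
V = (1/n) R^(2/3) √S = (1/0.032) × 1.775^(2/3) × √0.006 = 3.548 m/s. Hydraulic depth D_h = A/T = 29.55/5.13 = 5.76 m.
Froude number Fr = V/√(g·D_h) = 3.548/√(9.81×5.76) = 0.472, which is less than 1, so the flow is subcritical.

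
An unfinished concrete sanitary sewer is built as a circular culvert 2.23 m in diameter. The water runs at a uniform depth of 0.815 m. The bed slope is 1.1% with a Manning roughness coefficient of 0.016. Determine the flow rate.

Q = 4.95 m³/s

For a circular section of diameter D = 2.23 m at depth y = 0.815 m, the central angle is θ = 2 arccos(1 − 2y/D) = 2.597 rad. Then A = (D²/8)(θ − sin θ) = 1.292 m² and P = Dθ/2 = 2.895 m.
Hydraulic radius R = A/P = 1.292/2.895 = 0.4462 m.
Manning's equation: Q = (1/n) A R^(2/3) S^(1/2) = (1/0.016) × 1.292 × 0.4462^(2/3) × 0.011^(1/2) = 4.95 m³/s.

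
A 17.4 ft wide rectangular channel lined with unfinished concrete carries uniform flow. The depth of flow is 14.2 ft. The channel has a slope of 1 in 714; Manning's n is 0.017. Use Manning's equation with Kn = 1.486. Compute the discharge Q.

Q = 2490 ft³/s

Flow area A = b·y = 17.4 × 14.2 = 247.1 ft². Wetted perimeter P = b + 2y = 17.4 + 2×14.2 = 45.8 ft.
Hydraulic radius R = A/P = 247.1/45.8 = 5.395 ft.
Manning's equation: Q = (1.486/n) A R^(2/3) S^(1/2) = (1.486/0.017) × 247.1 × 5.395^(2/3) × 0.001401^(1/2) = 2490 ft³/s.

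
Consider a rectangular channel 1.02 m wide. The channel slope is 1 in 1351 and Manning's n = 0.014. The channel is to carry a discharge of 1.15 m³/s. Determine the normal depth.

Manning's equation rearranged: A R^(2/3) = nQ / (1·√S) = 0.014 × 1.15 / (√0.0007402) = 0.5918.
Try y = 0.823 m: A R^(2/3) = 0.3885 — low.
Try y = 1.35 m: A R^(2/3) = 0.7099 — high.
Try y = 1.16 m: A R^(2/3) = 0.5924 — close enough.

y_n = 1.16 m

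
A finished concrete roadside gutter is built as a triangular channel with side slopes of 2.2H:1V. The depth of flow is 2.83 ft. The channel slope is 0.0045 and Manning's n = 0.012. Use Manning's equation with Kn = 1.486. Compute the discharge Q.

Q = 173 ft³/s

For a triangular section with side slope z = 2.2: A = zy² = 2.2×2.83² = 17.62 ft²; P = 2y√(1+z²) = 2×2.83×2.417 = 13.68 ft.
Hydraulic radius R = A/P = 17.62/13.68 = 1.288 ft.
Manning's equation: Q = (1.486/n) A R^(2/3) S^(1/2) = (1.486/0.012) × 17.62 × 1.288^(2/3) × 0.0045^(1/2) = 173 ft³/s.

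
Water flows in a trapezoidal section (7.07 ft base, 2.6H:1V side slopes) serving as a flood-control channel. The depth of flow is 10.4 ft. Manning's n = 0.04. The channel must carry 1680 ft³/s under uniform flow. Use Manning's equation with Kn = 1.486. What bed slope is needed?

With bottom width b = 7.07 ft and side slope z = 2.6: A = (b + zy)y = (7.07 + 2.6×10.4)×10.4 = 354.7 ft²; P = b + 2y√(1+z²) = 7.07 + 2×10.4×2.786 = 65.01 ft.
Hydraulic radius R = A/P = 354.7/65.01 = 5.457 ft.
From Manning's equation, S = [nQ / (1.486 A R^(2/3))]² = [0.04 × 1680 / (1.486 × 354.7 × 5.457^(2/3))]² = 0.00169.

S = 0.00169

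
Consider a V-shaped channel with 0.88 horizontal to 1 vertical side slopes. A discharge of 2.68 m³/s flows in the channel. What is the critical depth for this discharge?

y_c = 1.14 m

At critical depth, Q² T / (g A³) = 1, i.e. A³/T = Q²/g = 2.68²/9.81 = 0.7322.
Trying y = 1.27 m: A³/T = 1.279 — over.
Trying y = 1.14 m: A³/T = 0.7455 — close enough.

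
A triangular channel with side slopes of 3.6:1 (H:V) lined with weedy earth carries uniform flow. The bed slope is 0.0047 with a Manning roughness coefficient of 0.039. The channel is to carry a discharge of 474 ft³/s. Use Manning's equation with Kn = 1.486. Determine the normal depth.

Manning's equation rearranged: A R^(2/3) = nQ / (1.486·√S) = 0.039 × 474 / (1.486 × √0.0047) = 181.5.
Try y = 5.95 ft: A R^(2/3) = 257.2 — over.
Try y = 4.24 ft: A R^(2/3) = 104.2 — short.
Try y = 5.22 ft: A R^(2/3) = 181.4 — matches.

y_n = 5.22 ft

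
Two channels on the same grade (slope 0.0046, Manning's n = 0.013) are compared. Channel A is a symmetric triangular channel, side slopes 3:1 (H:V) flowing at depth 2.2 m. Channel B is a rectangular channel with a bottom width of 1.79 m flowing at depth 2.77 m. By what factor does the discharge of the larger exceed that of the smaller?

3.91

Channel A: For a triangular section with side slope z = 3: A = zy² = 3×2.2² = 14.52 m²; P = 2y√(1+z²) = 2×2.2×3.162 = 13.91 m. Hydraulic radius R = A/P = 14.52/13.91 = 1.044 m. Q_A = (1/0.013)·14.52·1.044^(2/3)·√0.0046 = 77.94 m³/s.
Channel B: Flow area A = b·y = 1.79 × 2.77 = 4.958 m². Wetted perimeter P = b + 2y = 1.79 + 2×2.77 = 7.33 m. Hydraulic radius R = A/P = 4.958/7.33 = 0.6764 m. Q_B = (1/0.013)·4.958·0.6764^(2/3)·√0.0046 = 19.93 m³/s.
The larger discharge is 77.94 m³/s and the smaller is 19.93 m³/s; the ratio is 3.91.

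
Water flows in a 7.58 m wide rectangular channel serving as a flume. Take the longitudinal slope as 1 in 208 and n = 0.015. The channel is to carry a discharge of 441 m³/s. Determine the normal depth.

y_n = 6.93 m

Manning's equation rearranged: A R^(2/3) = nQ / (1·√S) = 0.015 × 441 / (√0.004808) = 95.4.
Try y = 8.32 m: A R^(2/3) = 119.4 — over.
Try y = 5.94 m: A R^(2/3) = 78.76 — short.
Try y = 6.93 m: A R^(2/3) = 95.47 — ≈ 95.4.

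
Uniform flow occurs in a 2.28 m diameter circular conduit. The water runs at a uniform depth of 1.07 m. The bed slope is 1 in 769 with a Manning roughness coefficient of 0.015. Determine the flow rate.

Q = 3.03 m³/s

For a circular section of diameter D = 2.28 m at depth y = 1.07 m, the central angle is θ = 2 arccos(1 − 2y/D) = 3.019 rad. Then A = (D²/8)(θ − sin θ) = 1.882 m² and P = Dθ/2 = 3.441 m.
Hydraulic radius R = A/P = 1.882/3.441 = 0.5469 m.
Manning's equation: Q = (1/n) A R^(2/3) S^(1/2) = (1/0.015) × 1.882 × 0.5469^(2/3) × 0.0013^(1/2) = 3.03 m³/s.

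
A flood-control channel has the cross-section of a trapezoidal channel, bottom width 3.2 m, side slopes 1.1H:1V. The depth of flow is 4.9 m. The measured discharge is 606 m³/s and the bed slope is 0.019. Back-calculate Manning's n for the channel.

With bottom width b = 3.2 m and side slope z = 1.1: A = (b + zy)y = (3.2 + 1.1×4.9)×4.9 = 42.09 m²; P = b + 2y√(1+z²) = 3.2 + 2×4.9×1.487 = 17.77 m.
Hydraulic radius R = A/P = 42.09/17.77 = 2.369 m.
Rearranging Manning's equation: n = (1/Q) A R^(2/3) S^(1/2) = (1/606) × 42.09 × 2.369^(2/3) × √0.019 = 0.017.

n = 0.017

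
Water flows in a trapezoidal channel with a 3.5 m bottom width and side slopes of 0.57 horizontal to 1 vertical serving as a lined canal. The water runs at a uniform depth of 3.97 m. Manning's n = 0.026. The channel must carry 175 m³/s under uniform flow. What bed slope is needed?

S = 0.0179

With bottom width b = 3.5 m and side slope z = 0.57: A = (b + zy)y = (3.5 + 0.57×3.97)×3.97 = 22.88 m²; P = b + 2y√(1+z²) = 3.5 + 2×3.97×1.151 = 12.64 m.
Hydraulic radius R = A/P = 22.88/12.64 = 1.81 m.
From Manning's equation, S = [nQ / (1 A R^(2/3))]² = [0.026 × 175 / (1 × 22.88 × 1.81^(2/3))]² = 0.0179.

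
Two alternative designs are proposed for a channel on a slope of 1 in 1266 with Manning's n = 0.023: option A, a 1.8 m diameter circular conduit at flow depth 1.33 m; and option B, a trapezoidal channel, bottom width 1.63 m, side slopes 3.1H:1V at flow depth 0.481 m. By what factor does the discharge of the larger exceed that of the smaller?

Channel A: For a circular section of diameter D = 1.8 m at depth y = 1.33 m, the central angle is θ = 2 arccos(1 − 2y/D) = 4.138 rad. Then A = (D²/8)(θ − sin θ) = 2.016 m² and P = Dθ/2 = 3.724 m. Hydraulic radius R = A/P = 2.016/3.724 = 0.5413 m. Q_A = (1/0.023)·2.016·0.5413^(2/3)·√0.0007899 = 1.636 m³/s.
Channel B: With bottom width b = 1.63 m and side slope z = 3.1: A = (b + zy)y = (1.63 + 3.1×0.481)×0.481 = 1.501 m²; P = b + 2y√(1+z²) = 1.63 + 2×0.481×3.257 = 4.764 m. Hydraulic radius R = A/P = 1.501/4.764 = 0.3152 m. Q_B = (1/0.023)·1.501·0.3152^(2/3)·√0.0007899 = 0.8496 m³/s.
The larger discharge is 1.636 m³/s and the smaller is 0.8496 m³/s; the ratio is 1.93.

1.93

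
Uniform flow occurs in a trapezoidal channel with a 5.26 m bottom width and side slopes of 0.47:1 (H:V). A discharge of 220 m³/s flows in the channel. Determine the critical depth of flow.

At critical depth, Q² T / (g A³) = 1, i.e. A³/T = Q²/g = 220²/9.81 = 4934.
At y = 4.09 m: A³/T = 2784 — low.
At y = 5.72 m: A³/T = 8835 — high.
At y = 4.84 m: A³/T = 4944 — ≈ 4934.

y_c = 4.84 m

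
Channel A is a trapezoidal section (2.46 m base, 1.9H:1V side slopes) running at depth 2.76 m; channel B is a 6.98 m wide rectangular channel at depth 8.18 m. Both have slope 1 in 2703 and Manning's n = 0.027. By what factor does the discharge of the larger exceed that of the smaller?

Channel A: With bottom width b = 2.46 m and side slope z = 1.9: A = (b + zy)y = (2.46 + 1.9×2.76)×2.76 = 21.26 m²; P = b + 2y√(1+z²) = 2.46 + 2×2.76×2.147 = 14.31 m. Hydraulic radius R = A/P = 21.26/14.31 = 1.486 m. Q_A = (1/0.027)·21.26·1.486^(2/3)·√0.00037 = 19.72 m³/s.
Channel B: Flow area A = b·y = 6.98 × 8.18 = 57.1 m². Wetted perimeter P = b + 2y = 6.98 + 2×8.18 = 23.34 m. Hydraulic radius R = A/P = 57.1/23.34 = 2.446 m. Q_B = (1/0.027)·57.1·2.446^(2/3)·√0.00037 = 73.85 m³/s.
The larger discharge is 73.85 m³/s and the smaller is 19.72 m³/s; the ratio is 3.74.

3.74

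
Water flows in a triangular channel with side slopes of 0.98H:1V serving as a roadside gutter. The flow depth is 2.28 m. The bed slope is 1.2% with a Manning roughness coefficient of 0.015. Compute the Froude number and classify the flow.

supercritical

For a triangular section with side slope z = 0.98: A = zy² = 0.98×2.28² = 5.094 m²; P = 2y√(1+z²) = 2×2.28×1.4 = 6.385 m.
Hydraulic radius R = A/P = 5.094/6.385 = 0.7979 m.
V = (1/n) R^(2/3) √S = (1/0.015) × 0.7979^(2/3) × √0.012 = 6.283 m/s. Hydraulic depth D_h = A/T = 5.094/4.469 = 1.14 m.
Froude number Fr = V/√(g·D_h) = 6.283/√(9.81×1.14) = 1.88, which is greater than 1, so the flow is supercritical.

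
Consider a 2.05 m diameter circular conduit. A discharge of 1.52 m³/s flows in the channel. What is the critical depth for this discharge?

At critical depth, Q² T / (g A³) = 1, i.e. A³/T = Q²/g = 1.52²/9.81 = 0.2355.
Trying y = 0.412 m: A³/T = 0.0645 — short.
Trying y = 0.724 m: A³/T = 0.5778 — over.
Trying y = 0.574 m: A³/T = 0.2352 — ≈ 0.2355.

y_c = 0.574 m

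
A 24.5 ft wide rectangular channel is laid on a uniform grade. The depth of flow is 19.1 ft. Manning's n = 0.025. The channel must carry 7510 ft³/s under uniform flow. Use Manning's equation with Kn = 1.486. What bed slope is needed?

S = 0.005

Flow area A = b·y = 24.5 × 19.1 = 468 ft². Wetted perimeter P = b + 2y = 24.5 + 2×19.1 = 62.7 ft.
Hydraulic radius R = A/P = 468/62.7 = 7.463 ft.
From Manning's equation, S = [nQ / (1.486 A R^(2/3))]² = [0.025 × 7510 / (1.486 × 468 × 7.463^(2/3))]² = 0.005.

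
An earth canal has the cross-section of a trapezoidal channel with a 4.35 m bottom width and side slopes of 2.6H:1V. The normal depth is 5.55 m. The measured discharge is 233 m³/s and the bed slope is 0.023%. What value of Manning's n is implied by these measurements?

n = 0.014

With bottom width b = 4.35 m and side slope z = 2.6: A = (b + zy)y = (4.35 + 2.6×5.55)×5.55 = 104.2 m²; P = b + 2y√(1+z²) = 4.35 + 2×5.55×2.786 = 35.27 m.
Hydraulic radius R = A/P = 104.2/35.27 = 2.955 m.
Rearranging Manning's equation: n = (1/Q) A R^(2/3) S^(1/2) = (1/233) × 104.2 × 2.955^(2/3) × √0.00023 = 0.014.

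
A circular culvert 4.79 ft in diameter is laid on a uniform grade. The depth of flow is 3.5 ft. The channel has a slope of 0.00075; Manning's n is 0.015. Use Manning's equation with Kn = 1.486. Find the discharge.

For a circular section of diameter D = 4.79 ft at depth y = 3.5 ft, the central angle is θ = 2 arccos(1 − 2y/D) = 4.101 rad. Then A = (D²/8)(θ − sin θ) = 14.11 ft² and P = Dθ/2 = 9.821 ft.
Hydraulic radius R = A/P = 14.11/9.821 = 1.437 ft.
Manning's equation: Q = (1.486/n) A R^(2/3) S^(1/2) = (1.486/0.015) × 14.11 × 1.437^(2/3) × 0.00075^(1/2) = 48.7 ft³/s.

Q = 48.7 ft³/s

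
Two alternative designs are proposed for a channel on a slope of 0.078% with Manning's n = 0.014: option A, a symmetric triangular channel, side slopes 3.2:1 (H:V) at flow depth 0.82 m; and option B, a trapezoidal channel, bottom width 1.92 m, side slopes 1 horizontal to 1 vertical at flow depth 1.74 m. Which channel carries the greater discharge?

Channel A: For a triangular section with side slope z = 3.2: A = zy² = 3.2×0.82² = 2.152 m²; P = 2y√(1+z²) = 2×0.82×3.353 = 5.498 m. Hydraulic radius R = A/P = 2.152/5.498 = 0.3913 m. Q_A = (1/0.014)·2.152·0.3913^(2/3)·√0.00078 = 2.296 m³/s.
Channel B: With bottom width b = 1.92 m and side slope z = 1: A = (b + zy)y = (1.92 + 1×1.74)×1.74 = 6.368 m²; P = b + 2y√(1+z²) = 1.92 + 2×1.74×1.414 = 6.841 m. Hydraulic radius R = A/P = 6.368/6.841 = 0.9309 m. Q_B = (1/0.014)·6.368·0.9309^(2/3)·√0.00078 = 12.11 m³/s.
Q_A = 2.296 m³/s vs Q_B = 12.11 m³/s, so channel B carries more.

channel B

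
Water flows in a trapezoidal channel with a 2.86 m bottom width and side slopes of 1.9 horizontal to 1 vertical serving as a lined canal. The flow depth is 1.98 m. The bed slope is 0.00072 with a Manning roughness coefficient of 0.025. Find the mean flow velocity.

With bottom width b = 2.86 m and side slope z = 1.9: A = (b + zy)y = (2.86 + 1.9×1.98)×1.98 = 13.11 m²; P = b + 2y√(1+z²) = 2.86 + 2×1.98×2.147 = 11.36 m.
Hydraulic radius R = A/P = 13.11/11.36 = 1.154 m.
From Manning's equation, V = (1/n) R^(2/3) S^(1/2) = (1/0.025) × 1.154^(2/3) × 0.00072^(1/2) = 1.18 m/s.

V = 1.18 m/s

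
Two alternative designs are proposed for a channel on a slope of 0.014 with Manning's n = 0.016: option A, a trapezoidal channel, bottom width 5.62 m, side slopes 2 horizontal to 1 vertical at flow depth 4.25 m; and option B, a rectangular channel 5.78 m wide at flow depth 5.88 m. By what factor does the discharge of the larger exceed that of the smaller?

2.06

Channel A: With bottom width b = 5.62 m and side slope z = 2: A = (b + zy)y = (5.62 + 2×4.25)×4.25 = 60.01 m²; P = b + 2y√(1+z²) = 5.62 + 2×4.25×2.236 = 24.63 m. Hydraulic radius R = A/P = 60.01/24.63 = 2.437 m. Q_A = (1/0.016)·60.01·2.437^(2/3)·√0.014 = 803.6 m³/s.
Channel B: Flow area A = b·y = 5.78 × 5.88 = 33.99 m². Wetted perimeter P = b + 2y = 5.78 + 2×5.88 = 17.54 m. Hydraulic radius R = A/P = 33.99/17.54 = 1.938 m. Q_B = (1/0.016)·33.99·1.938^(2/3)·√0.014 = 390.6 m³/s.
The larger discharge is 803.6 m³/s and the smaller is 390.6 m³/s; the ratio is 2.06.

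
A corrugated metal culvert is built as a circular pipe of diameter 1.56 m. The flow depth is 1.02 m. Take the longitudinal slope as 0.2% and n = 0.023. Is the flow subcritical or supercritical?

subcritical

For a circular section of diameter D = 1.56 m at depth y = 1.02 m, the central angle is θ = 2 arccos(1 − 2y/D) = 3.767 rad. Then A = (D²/8)(θ − sin θ) = 1.324 m² and P = Dθ/2 = 2.938 m.
Hydraulic radius R = A/P = 1.324/2.938 = 0.4506 m.
V = (1/n) R^(2/3) √S = (1/0.023) × 0.4506^(2/3) × √0.002 = 1.143 m/s. Hydraulic depth D_h = A/T = 1.324/1.484 = 0.892 m.
Froude number Fr = V/√(g·D_h) = 1.143/√(9.81×0.892) = 0.386, which is less than 1, so the flow is subcritical.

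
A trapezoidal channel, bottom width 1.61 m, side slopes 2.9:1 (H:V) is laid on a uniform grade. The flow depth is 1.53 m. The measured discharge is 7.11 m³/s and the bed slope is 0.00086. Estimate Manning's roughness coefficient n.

n = 0.034

With bottom width b = 1.61 m and side slope z = 2.9: A = (b + zy)y = (1.61 + 2.9×1.53)×1.53 = 9.252 m²; P = b + 2y√(1+z²) = 1.61 + 2×1.53×3.068 = 11 m.
Hydraulic radius R = A/P = 9.252/11 = 0.8413 m.
Rearranging Manning's equation: n = (1/Q) A R^(2/3) S^(1/2) = (1/7.11) × 9.252 × 0.8413^(2/3) × √0.00086 = 0.034.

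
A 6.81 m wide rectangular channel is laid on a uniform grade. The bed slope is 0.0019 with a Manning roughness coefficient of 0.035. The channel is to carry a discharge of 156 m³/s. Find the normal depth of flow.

Manning's equation rearranged: A R^(2/3) = nQ / (1·√S) = 0.035 × 156 / (√0.0019) = 125.3.
At y = 12.6 m: A R^(2/3) = 165.6 — high.
At y = 7.98 m: A R^(2/3) = 97.05 — low.
At y = 9.9 m: A R^(2/3) = 125.3 — close enough.

y_n = 9.9 m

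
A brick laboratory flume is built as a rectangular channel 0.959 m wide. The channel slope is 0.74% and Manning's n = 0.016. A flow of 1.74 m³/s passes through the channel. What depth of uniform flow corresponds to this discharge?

Manning's equation rearranged: A R^(2/3) = nQ / (1·√S) = 0.016 × 1.74 / (√0.0074) = 0.3236.
Try y = 0.933 m: A R^(2/3) = 0.4157 — over.
Try y = 0.523 m: A R^(2/3) = 0.1991 — short.
Try y = 0.763 m: A R^(2/3) = 0.3239 — close enough.

y_n = 0.763 m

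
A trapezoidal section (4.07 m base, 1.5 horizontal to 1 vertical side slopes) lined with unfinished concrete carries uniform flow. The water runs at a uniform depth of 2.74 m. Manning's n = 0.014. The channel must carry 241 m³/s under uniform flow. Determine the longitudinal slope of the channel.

S = 0.012

With bottom width b = 4.07 m and side slope z = 1.5: A = (b + zy)y = (4.07 + 1.5×2.74)×2.74 = 22.41 m²; P = b + 2y√(1+z²) = 4.07 + 2×2.74×1.803 = 13.95 m.
Hydraulic radius R = A/P = 22.41/13.95 = 1.607 m.
From Manning's equation, S = [nQ / (1 A R^(2/3))]² = [0.014 × 241 / (1 × 22.41 × 1.607^(2/3))]² = 0.012.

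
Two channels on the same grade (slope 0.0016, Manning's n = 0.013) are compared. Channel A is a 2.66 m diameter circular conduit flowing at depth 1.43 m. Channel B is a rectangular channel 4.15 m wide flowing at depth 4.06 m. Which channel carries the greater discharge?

Channel A: For a circular section of diameter D = 2.66 m at depth y = 1.43 m, the central angle is θ = 2 arccos(1 − 2y/D) = 3.292 rad. Then A = (D²/8)(θ − sin θ) = 3.044 m² and P = Dθ/2 = 4.379 m. Hydraulic radius R = A/P = 3.044/4.379 = 0.6953 m. Q_A = (1/0.013)·3.044·0.6953^(2/3)·√0.0016 = 7.352 m³/s.
Channel B: Flow area A = b·y = 4.15 × 4.06 = 16.85 m². Wetted perimeter P = b + 2y = 4.15 + 2×4.06 = 12.27 m. Hydraulic radius R = A/P = 16.85/12.27 = 1.373 m. Q_B = (1/0.013)·16.85·1.373^(2/3)·√0.0016 = 64.05 m³/s.
Q_A = 7.352 m³/s vs Q_B = 64.05 m³/s, so channel B carries more.

channel B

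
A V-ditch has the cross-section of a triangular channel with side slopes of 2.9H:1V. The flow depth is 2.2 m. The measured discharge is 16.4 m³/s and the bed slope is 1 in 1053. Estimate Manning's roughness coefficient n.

For a triangular section with side slope z = 2.9: A = zy² = 2.9×2.2² = 14.04 m²; P = 2y√(1+z²) = 2×2.2×3.068 = 13.5 m.
Hydraulic radius R = A/P = 14.04/13.5 = 1.04 m.
Rearranging Manning's equation: n = (1/Q) A R^(2/3) S^(1/2) = (1/16.4) × 14.04 × 1.04^(2/3) × √0.0009497 = 0.0271.

n = 0.0271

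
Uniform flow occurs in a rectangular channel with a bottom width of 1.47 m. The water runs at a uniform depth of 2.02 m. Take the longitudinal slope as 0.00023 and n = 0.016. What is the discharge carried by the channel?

Flow area A = b·y = 1.47 × 2.02 = 2.969 m². Wetted perimeter P = b + 2y = 1.47 + 2×2.02 = 5.51 m.
Hydraulic radius R = A/P = 2.969/5.51 = 0.5389 m.
Manning's equation: Q = (1/n) A R^(2/3) S^(1/2) = (1/0.016) × 2.969 × 0.5389^(2/3) × 0.00023^(1/2) = 1.86 m³/s.

Q = 1.86 m³/s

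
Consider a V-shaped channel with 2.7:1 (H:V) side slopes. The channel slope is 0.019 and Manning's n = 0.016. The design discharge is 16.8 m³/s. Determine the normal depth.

y_n = 1.07 m

Manning's equation rearranged: A R^(2/3) = nQ / (1·√S) = 0.016 × 16.8 / (√0.019) = 1.95.
Try y = 0.856 m: A R^(2/3) = 1.076 — too small.
Try y = 1.28 m: A R^(2/3) = 3.147 — too large.
Try y = 1.07 m: A R^(2/3) = 1.952 — ≈ 1.95.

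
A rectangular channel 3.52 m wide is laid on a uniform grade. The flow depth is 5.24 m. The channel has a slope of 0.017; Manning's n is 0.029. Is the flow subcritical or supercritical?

subcritical

Flow area A = b·y = 3.52 × 5.24 = 18.44 m². Wetted perimeter P = b + 2y = 3.52 + 2×5.24 = 14 m.
Hydraulic radius R = A/P = 18.44/14 = 1.317 m.
V = (1/n) R^(2/3) √S = (1/0.029) × 1.317^(2/3) × √0.017 = 5.403 m/s. Hydraulic depth D_h = A/T = 18.44/3.52 = 5.24 m.
Froude number Fr = V/√(g·D_h) = 5.403/√(9.81×5.24) = 0.754, which is less than 1, so the flow is subcritical.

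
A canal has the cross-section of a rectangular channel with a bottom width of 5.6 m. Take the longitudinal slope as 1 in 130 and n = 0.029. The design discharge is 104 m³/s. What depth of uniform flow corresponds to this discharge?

y_n = 4.31 m

Manning's equation rearranged: A R^(2/3) = nQ / (1·√S) = 0.029 × 104 / (√0.007692) = 34.39.
Trying y = 4.8 m: A R^(2/3) = 39.31 — over.
Trying y = 4.31 m: A R^(2/3) = 34.34 — matches.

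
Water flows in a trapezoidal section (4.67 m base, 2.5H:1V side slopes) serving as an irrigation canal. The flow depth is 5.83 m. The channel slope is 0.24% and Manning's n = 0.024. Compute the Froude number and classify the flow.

With bottom width b = 4.67 m and side slope z = 2.5: A = (b + zy)y = (4.67 + 2.5×5.83)×5.83 = 112.2 m²; P = b + 2y√(1+z²) = 4.67 + 2×5.83×2.693 = 36.07 m.
Hydraulic radius R = A/P = 112.2/36.07 = 3.111 m.
V = (1/n) R^(2/3) √S = (1/0.024) × 3.111^(2/3) × √0.0024 = 4.35 m/s. Hydraulic depth D_h = A/T = 112.2/33.82 = 3.318 m.
Froude number Fr = V/√(g·D_h) = 4.35/√(9.81×3.318) = 0.763, which is less than 1, so the flow is subcritical.

subcritical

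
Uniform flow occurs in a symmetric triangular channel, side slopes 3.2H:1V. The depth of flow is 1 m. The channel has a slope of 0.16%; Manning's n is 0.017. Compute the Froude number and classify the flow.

subcritical

For a triangular section with side slope z = 3.2: A = zy² = 3.2×1² = 3.2 m²; P = 2y√(1+z²) = 2×1×3.353 = 6.705 m.
Hydraulic radius R = A/P = 3.2/6.705 = 0.4772 m.
V = (1/n) R^(2/3) √S = (1/0.017) × 0.4772^(2/3) × √0.0016 = 1.437 m/s. Hydraulic depth D_h = A/T = 3.2/6.4 = 0.5 m.
Froude number Fr = V/√(g·D_h) = 1.437/√(9.81×0.5) = 0.649, which is less than 1, so the flow is subcritical.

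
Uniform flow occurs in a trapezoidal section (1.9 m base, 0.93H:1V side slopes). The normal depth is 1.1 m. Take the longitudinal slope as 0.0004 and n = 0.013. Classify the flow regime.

subcritical

With bottom width b = 1.9 m and side slope z = 0.93: A = (b + zy)y = (1.9 + 0.93×1.1)×1.1 = 3.215 m²; P = b + 2y√(1+z²) = 1.9 + 2×1.1×1.366 = 4.904 m.
Hydraulic radius R = A/P = 3.215/4.904 = 0.6556 m.
V = (1/n) R^(2/3) √S = (1/0.013) × 0.6556^(2/3) × √0.0004 = 1.161 m/s. Hydraulic depth D_h = A/T = 3.215/3.946 = 0.8148 m.
Froude number Fr = V/√(g·D_h) = 1.161/√(9.81×0.8148) = 0.411, which is less than 1, so the flow is subcritical.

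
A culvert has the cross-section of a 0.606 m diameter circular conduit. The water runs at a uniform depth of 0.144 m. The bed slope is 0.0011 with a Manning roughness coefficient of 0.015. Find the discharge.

Q = 0.0224 m³/s

For a circular section of diameter D = 0.606 m at depth y = 0.144 m, the central angle is θ = 2 arccos(1 − 2y/D) = 2.037 rad. Then A = (D²/8)(θ − sin θ) = 0.05248 m² and P = Dθ/2 = 0.6171 m.
Hydraulic radius R = A/P = 0.05248/0.6171 = 0.08505 m.
Manning's equation: Q = (1/n) A R^(2/3) S^(1/2) = (1/0.015) × 0.05248 × 0.08505^(2/3) × 0.0011^(1/2) = 0.0224 m³/s.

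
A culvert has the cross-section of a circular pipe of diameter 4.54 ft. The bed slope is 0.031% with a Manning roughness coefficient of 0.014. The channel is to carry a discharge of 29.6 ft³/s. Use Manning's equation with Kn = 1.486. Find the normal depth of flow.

Manning's equation rearranged: A R^(2/3) = nQ / (1.486·√S) = 0.014 × 29.6 / (1.486 × √0.00031) = 15.84.
Try y = 3.83 ft: A R^(2/3) = 18.05 — too large.
Try y = 2.58 ft: A R^(2/3) = 10.87 — too small.
Try y = 3.36 ft: A R^(2/3) = 15.81 — ≈ 15.84.

y_n = 3.36 ft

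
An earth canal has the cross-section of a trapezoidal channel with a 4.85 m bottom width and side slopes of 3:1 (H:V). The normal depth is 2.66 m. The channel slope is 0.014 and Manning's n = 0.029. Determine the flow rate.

Q = 188 m³/s

With bottom width b = 4.85 m and side slope z = 3: A = (b + zy)y = (4.85 + 3×2.66)×2.66 = 34.13 m²; P = b + 2y√(1+z²) = 4.85 + 2×2.66×3.162 = 21.67 m.
Hydraulic radius R = A/P = 34.13/21.67 = 1.575 m.
Manning's equation: Q = (1/n) A R^(2/3) S^(1/2) = (1/0.029) × 34.13 × 1.575^(2/3) × 0.014^(1/2) = 188 m³/s.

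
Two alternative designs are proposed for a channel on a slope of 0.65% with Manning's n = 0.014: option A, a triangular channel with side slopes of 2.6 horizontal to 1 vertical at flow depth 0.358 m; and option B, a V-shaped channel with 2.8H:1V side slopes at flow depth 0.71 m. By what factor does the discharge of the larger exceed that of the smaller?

Channel A: For a triangular section with side slope z = 2.6: A = zy² = 2.6×0.358² = 0.3332 m²; P = 2y√(1+z²) = 2×0.358×2.786 = 1.995 m. Hydraulic radius R = A/P = 0.3332/1.995 = 0.1671 m. Q_A = (1/0.014)·0.3332·0.1671^(2/3)·√0.0065 = 0.5821 m³/s.
Channel B: For a triangular section with side slope z = 2.8: A = zy² = 2.8×0.71² = 1.411 m²; P = 2y√(1+z²) = 2×0.71×2.973 = 4.222 m. Hydraulic radius R = A/P = 1.411/4.222 = 0.3343 m. Q_B = (1/0.014)·1.411·0.3343^(2/3)·√0.0065 = 3.915 m³/s.
The larger discharge is 3.915 m³/s and the smaller is 0.5821 m³/s; the ratio is 6.73.

6.73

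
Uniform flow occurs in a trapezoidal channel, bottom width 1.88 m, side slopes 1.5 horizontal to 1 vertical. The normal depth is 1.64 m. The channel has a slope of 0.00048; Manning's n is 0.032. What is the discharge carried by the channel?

With bottom width b = 1.88 m and side slope z = 1.5: A = (b + zy)y = (1.88 + 1.5×1.64)×1.64 = 7.118 m²; P = b + 2y√(1+z²) = 1.88 + 2×1.64×1.803 = 7.793 m.
Hydraulic radius R = A/P = 7.118/7.793 = 0.9133 m.
Manning's equation: Q = (1/n) A R^(2/3) S^(1/2) = (1/0.032) × 7.118 × 0.9133^(2/3) × 0.00048^(1/2) = 4.59 m³/s.

Q = 4.59 m³/s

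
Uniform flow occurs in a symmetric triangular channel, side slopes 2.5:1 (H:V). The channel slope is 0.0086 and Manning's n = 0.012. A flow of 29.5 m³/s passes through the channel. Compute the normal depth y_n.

y_n = 1.42 m

Manning's equation rearranged: A R^(2/3) = nQ / (1·√S) = 0.012 × 29.5 / (√0.0086) = 3.817.
Trying y = 1.54 m: A R^(2/3) = 4.74 — too large.
Trying y = 1.23 m: A R^(2/3) = 2.603 — too small.
Trying y = 1.42 m: A R^(2/3) = 3.818 — close enough.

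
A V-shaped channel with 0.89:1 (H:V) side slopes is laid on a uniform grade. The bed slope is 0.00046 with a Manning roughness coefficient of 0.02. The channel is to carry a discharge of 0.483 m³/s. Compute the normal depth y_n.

y_n = 1.02 m

Manning's equation rearranged: A R^(2/3) = nQ / (1·√S) = 0.02 × 0.483 / (√0.00046) = 0.4504.
At y = 0.743 m: A R^(2/3) = 0.1934 — low.
At y = 1.02 m: A R^(2/3) = 0.4502 — close enough.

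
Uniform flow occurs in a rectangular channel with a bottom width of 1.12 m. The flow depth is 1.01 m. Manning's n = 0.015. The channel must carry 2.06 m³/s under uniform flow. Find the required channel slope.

S = 0.00291

Flow area A = b·y = 1.12 × 1.01 = 1.131 m². Wetted perimeter P = b + 2y = 1.12 + 2×1.01 = 3.14 m.
Hydraulic radius R = A/P = 1.131/3.14 = 0.3603 m.
From Manning's equation, S = [nQ / (1 A R^(2/3))]² = [0.015 × 2.06 / (1 × 1.131 × 0.3603^(2/3))]² = 0.00291.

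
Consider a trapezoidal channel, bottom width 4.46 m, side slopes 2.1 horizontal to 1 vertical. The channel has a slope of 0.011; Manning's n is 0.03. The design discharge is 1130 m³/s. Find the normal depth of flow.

y_n = 7.06 m

Manning's equation rearranged: A R^(2/3) = nQ / (1·√S) = 0.03 × 1130 / (√0.011) = 323.2.
At y = 8.64 m: A R^(2/3) = 522.3 — too large.
At y = 5.7 m: A R^(2/3) = 195.8 — too small.
At y = 7.06 m: A R^(2/3) = 322.8 — close enough.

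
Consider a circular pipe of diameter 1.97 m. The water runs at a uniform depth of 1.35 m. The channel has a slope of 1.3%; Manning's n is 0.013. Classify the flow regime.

For a circular section of diameter D = 1.97 m at depth y = 1.35 m, the central angle is θ = 2 arccos(1 − 2y/D) = 3.901 rad. Then A = (D²/8)(θ − sin θ) = 2.226 m² and P = Dθ/2 = 3.842 m.
Hydraulic radius R = A/P = 2.226/3.842 = 0.5794 m.
V = (1/n) R^(2/3) √S = (1/0.013) × 0.5794^(2/3) × √0.013 = 6.096 m/s. Hydraulic depth D_h = A/T = 2.226/1.83 = 1.217 m.
Froude number Fr = V/√(g·D_h) = 6.096/√(9.81×1.217) = 1.76, which is greater than 1, so the flow is supercritical.

supercritical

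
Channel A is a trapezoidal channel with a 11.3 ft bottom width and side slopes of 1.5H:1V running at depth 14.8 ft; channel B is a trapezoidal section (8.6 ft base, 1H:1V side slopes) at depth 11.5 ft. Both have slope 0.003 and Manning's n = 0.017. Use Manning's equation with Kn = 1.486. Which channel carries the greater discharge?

Channel A: With bottom width b = 11.3 ft and side slope z = 1.5: A = (b + zy)y = (11.3 + 1.5×14.8)×14.8 = 495.8 ft²; P = b + 2y√(1+z²) = 11.3 + 2×14.8×1.803 = 64.66 ft. Hydraulic radius R = A/P = 495.8/64.66 = 7.668 ft. Q_A = (1.486/0.017)·495.8·7.668^(2/3)·√0.003 = 9230 ft³/s.
Channel B: With bottom width b = 8.6 ft and side slope z = 1: A = (b + zy)y = (8.6 + 1×11.5)×11.5 = 231.2 ft²; P = b + 2y√(1+z²) = 8.6 + 2×11.5×1.414 = 41.13 ft. Hydraulic radius R = A/P = 231.2/41.13 = 5.62 ft. Q_B = (1.486/0.017)·231.2·5.62^(2/3)·√0.003 = 3498 ft³/s.
Q_A = 9230 ft³/s vs Q_B = 3498 ft³/s, so channel A carries more.

channel A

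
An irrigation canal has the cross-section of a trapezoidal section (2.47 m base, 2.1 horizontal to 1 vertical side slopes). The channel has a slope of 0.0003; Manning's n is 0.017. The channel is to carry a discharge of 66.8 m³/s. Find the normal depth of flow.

y_n = 3.88 m

Manning's equation rearranged: A R^(2/3) = nQ / (1·√S) = 0.017 × 66.8 / (√0.0003) = 65.56.
Trying y = 4.42 m: A R^(2/3) = 89.33 — high.
Trying y = 3.26 m: A R^(2/3) = 43.63 — low.
Trying y = 3.88 m: A R^(2/3) = 65.57 — matches.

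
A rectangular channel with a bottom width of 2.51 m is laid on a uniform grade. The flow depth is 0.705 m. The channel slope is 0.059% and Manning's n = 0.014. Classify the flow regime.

Flow area A = b·y = 2.51 × 0.705 = 1.77 m². Wetted perimeter P = b + 2y = 2.51 + 2×0.705 = 3.92 m.
Hydraulic radius R = A/P = 1.77/3.92 = 0.4514 m.
V = (1/n) R^(2/3) √S = (1/0.014) × 0.4514^(2/3) × √0.00059 = 1.021 m/s. Hydraulic depth D_h = A/T = 1.77/2.51 = 0.705 m.
Froude number Fr = V/√(g·D_h) = 1.021/√(9.81×0.705) = 0.388, which is less than 1, so the flow is subcritical.

subcritical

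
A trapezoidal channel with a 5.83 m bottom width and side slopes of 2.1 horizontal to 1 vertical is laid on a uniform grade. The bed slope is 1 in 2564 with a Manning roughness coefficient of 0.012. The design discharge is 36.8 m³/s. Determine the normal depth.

Manning's equation rearranged: A R^(2/3) = nQ / (1·√S) = 0.012 × 36.8 / (√0.00039) = 22.36.
At y = 2.43 m: A R^(2/3) = 35.59 — too large.
At y = 1.92 m: A R^(2/3) = 22.35 — close enough.

y_n = 1.92 m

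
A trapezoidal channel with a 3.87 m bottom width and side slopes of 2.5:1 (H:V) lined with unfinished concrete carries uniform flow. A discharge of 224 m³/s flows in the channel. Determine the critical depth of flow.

At critical depth, Q² T / (g A³) = 1, i.e. A³/T = Q²/g = 224²/9.81 = 5115.
Try y = 4.54 m: A³/T = 12420 — over.
Try y = 2.76 m: A³/T = 1486 — short.
Try y = 3.7 m: A³/T = 5114 — close enough.

y_c = 3.7 m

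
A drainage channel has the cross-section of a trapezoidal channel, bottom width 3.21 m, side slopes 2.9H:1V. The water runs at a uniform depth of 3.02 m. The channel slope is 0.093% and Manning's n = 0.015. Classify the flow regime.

With bottom width b = 3.21 m and side slope z = 2.9: A = (b + zy)y = (3.21 + 2.9×3.02)×3.02 = 36.14 m²; P = b + 2y√(1+z²) = 3.21 + 2×3.02×3.068 = 21.74 m.
Hydraulic radius R = A/P = 36.14/21.74 = 1.663 m.
V = (1/n) R^(2/3) √S = (1/0.015) × 1.663^(2/3) × √0.00093 = 2.853 m/s. Hydraulic depth D_h = A/T = 36.14/20.73 = 1.744 m.
Froude number Fr = V/√(g·D_h) = 2.853/√(9.81×1.744) = 0.69, which is less than 1, so the flow is subcritical.

subcritical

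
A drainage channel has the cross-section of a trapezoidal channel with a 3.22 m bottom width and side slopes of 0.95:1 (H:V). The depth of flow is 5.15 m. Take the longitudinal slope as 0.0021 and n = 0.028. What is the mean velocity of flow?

With bottom width b = 3.22 m and side slope z = 0.95: A = (b + zy)y = (3.22 + 0.95×5.15)×5.15 = 41.78 m²; P = b + 2y√(1+z²) = 3.22 + 2×5.15×1.379 = 17.43 m.
Hydraulic radius R = A/P = 41.78/17.43 = 2.397 m.
From Manning's equation, V = (1/n) R^(2/3) S^(1/2) = (1/0.028) × 2.397^(2/3) × 0.0021^(1/2) = 2.93 m/s.

V = 2.93 m/s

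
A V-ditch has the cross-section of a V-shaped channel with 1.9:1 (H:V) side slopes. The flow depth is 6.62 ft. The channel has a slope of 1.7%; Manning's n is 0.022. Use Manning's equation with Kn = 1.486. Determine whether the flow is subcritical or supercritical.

For a triangular section with side slope z = 1.9: A = zy² = 1.9×6.62² = 83.27 ft²; P = 2y√(1+z²) = 2×6.62×2.147 = 28.43 ft.
Hydraulic radius R = A/P = 83.27/28.43 = 2.929 ft.
V = (1.486/n) R^(2/3) √S = (1.486/0.022) × 2.929^(2/3) × √0.017 = 18.03 ft/s. Hydraulic depth D_h = A/T = 83.27/25.16 = 3.31 ft.
Froude number Fr = V/√(g·D_h) = 18.03/√(32.2×3.31) = 1.75, which is greater than 1, so the flow is supercritical.

supercritical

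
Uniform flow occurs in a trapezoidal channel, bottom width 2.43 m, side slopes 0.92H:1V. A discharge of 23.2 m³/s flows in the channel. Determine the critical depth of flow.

At critical depth, Q² T / (g A³) = 1, i.e. A³/T = Q²/g = 23.2²/9.81 = 54.87.
Try y = 1.46 m: A³/T = 32.68 — short.
Try y = 2.01 m: A³/T = 103.8 — over.
Try y = 1.69 m: A³/T = 55.13 — matches.

y_c = 1.69 m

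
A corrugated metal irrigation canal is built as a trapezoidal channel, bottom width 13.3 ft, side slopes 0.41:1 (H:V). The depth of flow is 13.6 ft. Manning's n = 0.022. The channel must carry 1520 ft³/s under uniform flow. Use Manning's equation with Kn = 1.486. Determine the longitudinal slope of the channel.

S = 0.000703

With bottom width b = 13.3 ft and side slope z = 0.41: A = (b + zy)y = (13.3 + 0.41×13.6)×13.6 = 256.7 ft²; P = b + 2y√(1+z²) = 13.3 + 2×13.6×1.081 = 42.7 ft.
Hydraulic radius R = A/P = 256.7/42.7 = 6.012 ft.
From Manning's equation, S = [nQ / (1.486 A R^(2/3))]² = [0.022 × 1520 / (1.486 × 256.7 × 6.012^(2/3))]² = 0.000703.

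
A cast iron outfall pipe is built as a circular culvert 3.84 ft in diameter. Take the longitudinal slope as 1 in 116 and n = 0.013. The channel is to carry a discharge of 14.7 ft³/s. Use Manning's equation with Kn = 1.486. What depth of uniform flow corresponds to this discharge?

Manning's equation rearranged: A R^(2/3) = nQ / (1.486·√S) = 0.013 × 14.7 / (1.486 × √0.008621) = 1.385.
Trying y = 0.771 ft: A R^(2/3) = 0.9948 — short.
Trying y = 1.12 ft: A R^(2/3) = 2.09 — over.
Trying y = 0.909 ft: A R^(2/3) = 1.385 — close enough.

y_n = 0.909 ft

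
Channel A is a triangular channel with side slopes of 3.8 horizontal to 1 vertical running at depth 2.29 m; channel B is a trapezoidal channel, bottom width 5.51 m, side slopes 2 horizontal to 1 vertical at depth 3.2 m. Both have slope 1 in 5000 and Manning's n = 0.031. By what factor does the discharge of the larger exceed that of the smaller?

2.76

Channel A: For a triangular section with side slope z = 3.8: A = zy² = 3.8×2.29² = 19.93 m²; P = 2y√(1+z²) = 2×2.29×3.929 = 18 m. Hydraulic radius R = A/P = 19.93/18 = 1.107 m. Q_A = (1/0.031)·19.93·1.107^(2/3)·√0.0002 = 9.73 m³/s.
Channel B: With bottom width b = 5.51 m and side slope z = 2: A = (b + zy)y = (5.51 + 2×3.2)×3.2 = 38.11 m²; P = b + 2y√(1+z²) = 5.51 + 2×3.2×2.236 = 19.82 m. Hydraulic radius R = A/P = 38.11/19.82 = 1.923 m. Q_B = (1/0.031)·38.11·1.923^(2/3)·√0.0002 = 26.88 m³/s.
The larger discharge is 26.88 m³/s and the smaller is 9.73 m³/s; the ratio is 2.76.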